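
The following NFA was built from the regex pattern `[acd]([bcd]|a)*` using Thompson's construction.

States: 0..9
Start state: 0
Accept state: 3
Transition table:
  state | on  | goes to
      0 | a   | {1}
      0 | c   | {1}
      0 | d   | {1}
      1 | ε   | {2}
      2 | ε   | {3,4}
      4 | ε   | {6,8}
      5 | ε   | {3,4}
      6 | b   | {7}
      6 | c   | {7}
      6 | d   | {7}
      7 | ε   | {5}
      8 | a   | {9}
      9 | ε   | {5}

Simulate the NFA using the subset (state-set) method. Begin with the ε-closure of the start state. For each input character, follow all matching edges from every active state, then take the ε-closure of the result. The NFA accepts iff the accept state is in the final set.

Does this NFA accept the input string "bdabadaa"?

start: ε-closure({0}) = {0}
'b' @ 1: {}  — no active states
rest 'dabadaa' ignored (set empty)
final: {}; accept 3 not in set

Answer: REJECT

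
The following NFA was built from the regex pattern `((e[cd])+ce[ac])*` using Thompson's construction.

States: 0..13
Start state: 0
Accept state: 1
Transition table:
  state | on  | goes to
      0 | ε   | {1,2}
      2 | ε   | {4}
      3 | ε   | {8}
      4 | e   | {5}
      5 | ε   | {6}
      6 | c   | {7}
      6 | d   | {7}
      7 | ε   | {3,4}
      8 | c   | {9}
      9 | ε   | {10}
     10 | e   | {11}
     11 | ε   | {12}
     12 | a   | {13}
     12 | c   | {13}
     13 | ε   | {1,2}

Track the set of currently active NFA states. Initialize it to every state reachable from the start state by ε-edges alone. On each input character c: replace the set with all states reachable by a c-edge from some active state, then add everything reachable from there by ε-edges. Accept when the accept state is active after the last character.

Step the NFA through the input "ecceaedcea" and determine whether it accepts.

start: ε-closure({0}) = {0,1,2,4}
'e' @ 1: {5,6}
'c' @ 2: {3,4,7,8}
'c' @ 3: {9,10}
'e' @ 4: {11,12}
'a' @ 5: {1,2,4,13}  [accepting]
'e' @ 6: {5,6}
'd' @ 7: {3,4,7,8}
'c' @ 8: {9,10}
'e' @ 9: {11,12}
'a' @ 10: {1,2,4,13}  [accepting]
after full input: {1,2,4,13}  (accept=1 in)

Answer: ACCEPT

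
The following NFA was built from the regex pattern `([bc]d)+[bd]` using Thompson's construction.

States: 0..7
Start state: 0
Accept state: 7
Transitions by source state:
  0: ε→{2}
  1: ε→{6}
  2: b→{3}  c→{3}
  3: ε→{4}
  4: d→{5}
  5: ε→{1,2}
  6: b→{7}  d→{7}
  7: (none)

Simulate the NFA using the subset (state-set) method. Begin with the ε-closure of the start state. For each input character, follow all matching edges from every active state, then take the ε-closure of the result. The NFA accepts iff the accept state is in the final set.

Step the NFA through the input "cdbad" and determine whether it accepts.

start: ε-closure({0}) = {0,2}
'c' @ 1: {3,4}
'd' @ 2: {1,2,5,6}
'b' @ 3: {3,4,7}  ✓accept
'a' @ 4: {}  — dead — no transitions
rest 'd' ignored (set empty)
after full input: {}  (accept=7 not in)

Answer: REJECT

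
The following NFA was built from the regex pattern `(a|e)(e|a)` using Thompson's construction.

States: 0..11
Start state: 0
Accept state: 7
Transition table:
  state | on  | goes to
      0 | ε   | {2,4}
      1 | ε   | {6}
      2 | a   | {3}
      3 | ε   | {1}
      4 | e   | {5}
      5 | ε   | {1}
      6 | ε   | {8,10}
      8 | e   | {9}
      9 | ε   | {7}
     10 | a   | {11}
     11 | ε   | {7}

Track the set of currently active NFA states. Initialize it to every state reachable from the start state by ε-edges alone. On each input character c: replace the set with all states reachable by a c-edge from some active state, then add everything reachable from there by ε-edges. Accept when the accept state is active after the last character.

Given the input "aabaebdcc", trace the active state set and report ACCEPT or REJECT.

S₀ = ε-closure({0}) = {0,2,4}
'a' @ 1: {1,3,6,8,10}
'a' @ 2: {7,11}  (accept∈set)
'b' @ 3: {}  — no active states
rest 'aebdcc' ignored (set empty)
end set {} — state 7 not in

Answer: REJECT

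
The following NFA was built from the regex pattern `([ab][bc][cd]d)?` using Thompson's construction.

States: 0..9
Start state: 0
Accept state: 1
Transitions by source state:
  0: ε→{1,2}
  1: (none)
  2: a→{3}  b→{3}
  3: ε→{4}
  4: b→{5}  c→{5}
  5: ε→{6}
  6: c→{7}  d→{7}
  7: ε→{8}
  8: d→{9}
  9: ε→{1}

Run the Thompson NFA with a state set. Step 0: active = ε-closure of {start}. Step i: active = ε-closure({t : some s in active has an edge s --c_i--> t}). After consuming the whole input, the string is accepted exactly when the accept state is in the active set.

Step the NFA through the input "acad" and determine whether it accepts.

start: ε-closure({0}) = {0,1,2}
'a' @ 1: {3,4}
'c' @ 2: {5,6}
'a' @ 3: {}  — no active states
rest 'd' ignored (set empty)
final: {}; accept 1 not in set

Answer: REJECT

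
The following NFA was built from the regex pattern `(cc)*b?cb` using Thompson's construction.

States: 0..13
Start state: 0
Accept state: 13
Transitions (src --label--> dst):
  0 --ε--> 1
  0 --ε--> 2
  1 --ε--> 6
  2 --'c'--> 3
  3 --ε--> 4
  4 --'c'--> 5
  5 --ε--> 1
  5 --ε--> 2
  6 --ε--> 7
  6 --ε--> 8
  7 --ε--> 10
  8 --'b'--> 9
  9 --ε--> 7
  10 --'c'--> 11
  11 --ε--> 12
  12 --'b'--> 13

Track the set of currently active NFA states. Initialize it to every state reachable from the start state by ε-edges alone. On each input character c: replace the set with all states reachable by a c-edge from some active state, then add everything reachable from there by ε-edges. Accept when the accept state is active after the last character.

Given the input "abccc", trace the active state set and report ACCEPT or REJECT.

Answer: REJECT

Steps:
S₀ = ε-closure({0}) = {0,1,2,6,7,8,10}
'a' @ 1: {}  — dead — no transitions
rest 'bccc' ignored (set empty)
after full input: {}  (accept=13 not in)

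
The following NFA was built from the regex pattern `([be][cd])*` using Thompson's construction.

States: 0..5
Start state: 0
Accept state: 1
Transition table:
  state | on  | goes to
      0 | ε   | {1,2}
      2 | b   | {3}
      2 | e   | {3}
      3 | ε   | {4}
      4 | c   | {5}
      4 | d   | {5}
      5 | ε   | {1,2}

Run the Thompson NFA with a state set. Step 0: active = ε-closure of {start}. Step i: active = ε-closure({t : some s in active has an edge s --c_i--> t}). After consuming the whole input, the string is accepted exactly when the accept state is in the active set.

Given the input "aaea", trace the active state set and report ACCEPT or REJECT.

S₀ = ε-closure({0}) = {0,1,2}
'a' @ 1: {}  — dead — no transitions
rest 'aea' ignored (set empty)
after full input: {}  (accept=1 not in)

Answer: REJECT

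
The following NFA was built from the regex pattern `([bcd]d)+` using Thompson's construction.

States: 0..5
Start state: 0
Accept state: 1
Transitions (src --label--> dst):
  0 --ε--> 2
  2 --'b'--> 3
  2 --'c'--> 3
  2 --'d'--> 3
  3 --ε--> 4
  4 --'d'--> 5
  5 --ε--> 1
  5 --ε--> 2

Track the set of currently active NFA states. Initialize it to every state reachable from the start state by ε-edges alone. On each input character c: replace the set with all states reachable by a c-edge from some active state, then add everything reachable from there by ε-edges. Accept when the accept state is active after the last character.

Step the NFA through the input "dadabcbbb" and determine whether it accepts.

Answer: REJECT

Steps:
start: ε-closure({0}) = {0,2}
'd' @ 1: {3,4}
'a' @ 2: {}  — dead — no transitions
rest 'dabcbbb' ignored (set empty)
final: {}; accept 1 not in set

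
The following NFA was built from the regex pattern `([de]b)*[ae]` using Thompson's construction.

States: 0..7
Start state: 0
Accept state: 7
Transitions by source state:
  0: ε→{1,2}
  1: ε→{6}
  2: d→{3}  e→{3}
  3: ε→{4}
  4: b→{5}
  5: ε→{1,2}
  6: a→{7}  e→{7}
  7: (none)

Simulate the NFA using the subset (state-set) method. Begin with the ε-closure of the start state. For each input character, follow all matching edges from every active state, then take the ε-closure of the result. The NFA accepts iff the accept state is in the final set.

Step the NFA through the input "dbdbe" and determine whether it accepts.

S₀ = ε-closure({0}) = {0,1,2,6}
'd' @ 1: {3,4}
'b' @ 2: {1,2,5,6}
'd' @ 3: {3,4}
'b' @ 4: {1,2,5,6}
'e' @ 5: {3,4,7}  ✓accept
final: {3,4,7}; accept 7 in set

Answer: ACCEPT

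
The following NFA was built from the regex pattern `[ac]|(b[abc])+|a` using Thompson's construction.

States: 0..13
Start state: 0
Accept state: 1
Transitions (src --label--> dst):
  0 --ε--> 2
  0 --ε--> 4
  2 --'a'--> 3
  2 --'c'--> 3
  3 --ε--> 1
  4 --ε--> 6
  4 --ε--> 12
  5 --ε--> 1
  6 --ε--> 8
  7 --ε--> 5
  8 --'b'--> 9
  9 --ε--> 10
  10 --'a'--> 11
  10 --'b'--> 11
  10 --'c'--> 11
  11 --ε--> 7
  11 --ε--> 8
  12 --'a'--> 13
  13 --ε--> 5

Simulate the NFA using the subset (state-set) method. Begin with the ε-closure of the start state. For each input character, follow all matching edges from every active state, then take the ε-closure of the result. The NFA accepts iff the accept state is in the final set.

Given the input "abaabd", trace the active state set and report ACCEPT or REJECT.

S₀ = ε-closure({0}) = {0,2,4,6,8,12}
'a' @ 1: {1,3,5,13}  (accept∈set)
'b' @ 2: {}  — dead — no transitions
rest 'aabd' ignored (set empty)
after full input: {}  (accept=1 not in)

Answer: REJECT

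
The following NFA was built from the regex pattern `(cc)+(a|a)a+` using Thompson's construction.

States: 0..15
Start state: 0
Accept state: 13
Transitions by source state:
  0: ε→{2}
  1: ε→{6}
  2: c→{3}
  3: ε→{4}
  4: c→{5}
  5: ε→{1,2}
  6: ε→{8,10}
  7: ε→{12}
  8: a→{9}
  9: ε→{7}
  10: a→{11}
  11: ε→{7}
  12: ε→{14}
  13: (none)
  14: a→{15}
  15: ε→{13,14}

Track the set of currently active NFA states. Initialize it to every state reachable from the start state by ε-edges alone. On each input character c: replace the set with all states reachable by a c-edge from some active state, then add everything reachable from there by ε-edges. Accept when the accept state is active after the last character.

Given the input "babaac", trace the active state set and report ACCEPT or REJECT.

Answer: REJECT

Derivation:
start: ε-closure({0}) = {0,2}
'b' @ 1: {}  — no active states
rest 'abaac' ignored (set empty)
end set {} — state 13 not in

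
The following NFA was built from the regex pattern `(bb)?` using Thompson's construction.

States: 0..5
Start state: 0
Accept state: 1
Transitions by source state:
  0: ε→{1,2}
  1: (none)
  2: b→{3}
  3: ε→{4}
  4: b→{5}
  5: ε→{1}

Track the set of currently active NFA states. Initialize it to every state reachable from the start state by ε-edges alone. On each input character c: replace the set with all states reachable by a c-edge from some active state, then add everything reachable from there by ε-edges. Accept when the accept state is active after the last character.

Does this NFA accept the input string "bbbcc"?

start: ε-closure({0}) = {0,1,2}
'b' @ 1: {3,4}
'b' @ 2: {1,5}  [accepting]
'b' @ 3: {}  — dead — no transitions
rest 'cc' ignored (set empty)
after full input: {}  (accept=1 not in)

Answer: REJECT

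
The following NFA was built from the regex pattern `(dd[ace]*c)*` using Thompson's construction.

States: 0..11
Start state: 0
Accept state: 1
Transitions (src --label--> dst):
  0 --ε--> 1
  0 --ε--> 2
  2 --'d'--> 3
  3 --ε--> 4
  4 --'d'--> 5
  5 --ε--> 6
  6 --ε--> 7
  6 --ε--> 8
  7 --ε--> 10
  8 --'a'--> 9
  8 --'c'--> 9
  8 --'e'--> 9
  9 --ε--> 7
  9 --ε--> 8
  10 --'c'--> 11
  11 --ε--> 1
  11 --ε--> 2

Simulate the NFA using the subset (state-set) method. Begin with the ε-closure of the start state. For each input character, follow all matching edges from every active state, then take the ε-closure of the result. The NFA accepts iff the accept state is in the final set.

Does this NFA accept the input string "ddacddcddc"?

Answer: ACCEPT

Steps:
S₀ = ε-closure({0}) = {0,1,2}
'd' @ 1: {3,4}
'd' @ 2: {5,6,7,8,10}
'a' @ 3: {7,8,9,10}
'c' @ 4: {1,2,7,8,9,10,11}  (accept∈set)
'd' @ 5: {3,4}
'd' @ 6: {5,6,7,8,10}
'c' @ 7: {1,2,7,8,9,10,11}  (accept∈set)
'd' @ 8: {3,4}
'd' @ 9: {5,6,7,8,10}
'c' @ 10: {1,2,7,8,9,10,11}  (accept∈set)
final: {1,2,7,8,9,10,11}; accept 1 in set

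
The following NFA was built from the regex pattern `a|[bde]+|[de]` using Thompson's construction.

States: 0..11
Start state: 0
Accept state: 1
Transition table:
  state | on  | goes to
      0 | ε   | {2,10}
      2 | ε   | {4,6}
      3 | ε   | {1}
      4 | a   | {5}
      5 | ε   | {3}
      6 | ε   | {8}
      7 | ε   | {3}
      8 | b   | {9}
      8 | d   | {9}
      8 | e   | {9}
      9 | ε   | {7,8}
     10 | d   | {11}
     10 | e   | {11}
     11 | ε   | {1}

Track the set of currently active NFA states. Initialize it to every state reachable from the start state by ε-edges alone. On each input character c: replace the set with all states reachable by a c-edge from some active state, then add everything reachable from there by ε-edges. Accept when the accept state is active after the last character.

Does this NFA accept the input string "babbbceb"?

Answer: REJECT

Trace:
initial (ε-close {0}): {0,2,4,6,8,10}
'b' @ 1: {1,3,7,8,9}  [accepting]
'a' @ 2: {}  — no active states
rest 'bbbceb' ignored (set empty)
final: {}; accept 1 not in set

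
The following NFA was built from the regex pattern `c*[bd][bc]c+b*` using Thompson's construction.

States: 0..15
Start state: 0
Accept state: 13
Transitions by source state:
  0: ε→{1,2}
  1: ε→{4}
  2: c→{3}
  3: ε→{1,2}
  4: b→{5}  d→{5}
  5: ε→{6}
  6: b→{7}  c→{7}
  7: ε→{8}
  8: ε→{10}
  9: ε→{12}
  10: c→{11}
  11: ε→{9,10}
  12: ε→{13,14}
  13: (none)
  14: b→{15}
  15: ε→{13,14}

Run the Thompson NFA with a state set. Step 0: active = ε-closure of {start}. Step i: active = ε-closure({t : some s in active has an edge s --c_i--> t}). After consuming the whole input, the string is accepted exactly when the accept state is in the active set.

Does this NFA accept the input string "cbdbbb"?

Answer: REJECT

Derivation:
S₀ = ε-closure({0}) = {0,1,2,4}
'c' @ 1: {1,2,3,4}
'b' @ 2: {5,6}
'd' @ 3: {}  — no active states
rest 'bbb' ignored (set empty)
final: {}; accept 13 not in set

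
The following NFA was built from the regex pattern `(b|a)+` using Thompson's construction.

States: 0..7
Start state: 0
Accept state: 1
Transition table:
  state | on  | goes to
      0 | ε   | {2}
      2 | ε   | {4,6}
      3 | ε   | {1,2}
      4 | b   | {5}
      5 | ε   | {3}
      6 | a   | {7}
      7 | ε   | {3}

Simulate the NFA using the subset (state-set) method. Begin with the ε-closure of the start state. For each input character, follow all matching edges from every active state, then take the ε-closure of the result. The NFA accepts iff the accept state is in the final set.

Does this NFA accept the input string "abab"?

S₀ = ε-closure({0}) = {0,2,4,6}
'a' @ 1: {1,2,3,4,6,7}  [accepting]
'b' @ 2: {1,2,3,4,5,6}  [accepting]
'a' @ 3: {1,2,3,4,6,7}  [accepting]
'b' @ 4: {1,2,3,4,5,6}  [accepting]
after full input: {1,2,3,4,5,6}  (accept=1 in)

Answer: ACCEPT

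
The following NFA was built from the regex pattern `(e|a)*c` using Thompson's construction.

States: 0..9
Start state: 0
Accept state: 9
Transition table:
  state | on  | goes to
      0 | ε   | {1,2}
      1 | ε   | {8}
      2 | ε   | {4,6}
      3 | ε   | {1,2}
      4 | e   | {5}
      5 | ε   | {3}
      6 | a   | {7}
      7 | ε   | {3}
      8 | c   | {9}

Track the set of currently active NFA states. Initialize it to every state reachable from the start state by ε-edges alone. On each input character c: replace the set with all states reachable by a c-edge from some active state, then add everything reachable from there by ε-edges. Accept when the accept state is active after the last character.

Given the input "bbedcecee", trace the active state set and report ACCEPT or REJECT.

initial (ε-close {0}): {0,1,2,4,6,8}
'b' @ 1: {}  — dead — no transitions
rest 'bedcecee' ignored (set empty)
final: {}; accept 9 not in set

Answer: REJECT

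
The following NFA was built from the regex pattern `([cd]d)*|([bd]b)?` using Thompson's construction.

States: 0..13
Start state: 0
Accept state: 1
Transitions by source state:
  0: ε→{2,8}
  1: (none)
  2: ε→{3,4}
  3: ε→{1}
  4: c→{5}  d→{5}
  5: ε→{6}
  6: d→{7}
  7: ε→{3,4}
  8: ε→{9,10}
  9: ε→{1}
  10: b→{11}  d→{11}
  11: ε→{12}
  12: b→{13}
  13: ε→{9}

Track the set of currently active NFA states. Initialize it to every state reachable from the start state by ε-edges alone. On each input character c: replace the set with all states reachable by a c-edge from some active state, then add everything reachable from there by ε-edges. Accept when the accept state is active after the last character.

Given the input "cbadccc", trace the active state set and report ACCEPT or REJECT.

Answer: REJECT

Derivation:
S₀ = ε-closure({0}) = {0,1,2,3,4,8,9,10}
'c' @ 1: {5,6}
'b' @ 2: {}  — dead — no transitions
rest 'adccc' ignored (set empty)
final: {}; accept 1 not in set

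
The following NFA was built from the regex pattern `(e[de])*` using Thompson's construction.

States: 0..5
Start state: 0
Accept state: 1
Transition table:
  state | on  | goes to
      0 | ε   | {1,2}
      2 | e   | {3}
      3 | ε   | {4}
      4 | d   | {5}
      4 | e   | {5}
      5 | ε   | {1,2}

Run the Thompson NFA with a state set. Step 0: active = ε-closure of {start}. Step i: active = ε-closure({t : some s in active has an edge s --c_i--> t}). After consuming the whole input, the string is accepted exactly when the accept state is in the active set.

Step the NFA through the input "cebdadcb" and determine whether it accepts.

initial (ε-close {0}): {0,1,2}
'c' @ 1: {}  — state set empty
rest 'ebdadcb' ignored (set empty)
end set {} — state 1 not in

Answer: REJECT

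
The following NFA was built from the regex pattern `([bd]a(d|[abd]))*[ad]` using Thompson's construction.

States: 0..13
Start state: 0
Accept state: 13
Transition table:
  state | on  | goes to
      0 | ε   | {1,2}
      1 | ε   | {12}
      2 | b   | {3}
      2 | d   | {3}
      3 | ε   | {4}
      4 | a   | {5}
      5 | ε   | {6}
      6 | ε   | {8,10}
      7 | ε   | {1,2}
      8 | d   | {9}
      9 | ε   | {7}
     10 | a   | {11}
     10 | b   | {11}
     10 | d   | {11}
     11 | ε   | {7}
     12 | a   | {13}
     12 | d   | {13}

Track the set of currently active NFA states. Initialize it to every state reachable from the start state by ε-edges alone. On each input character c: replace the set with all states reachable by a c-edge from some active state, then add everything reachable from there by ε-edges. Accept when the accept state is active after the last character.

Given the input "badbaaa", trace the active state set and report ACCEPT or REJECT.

initial (ε-close {0}): {0,1,2,12}
'b' @ 1: {3,4}
'a' @ 2: {5,6,8,10}
'd' @ 3: {1,2,7,9,11,12}
'b' @ 4: {3,4}
'a' @ 5: {5,6,8,10}
'a' @ 6: {1,2,7,11,12}
'a' @ 7: {13}  [accepting]
after full input: {13}  (accept=13 in)

Answer: ACCEPT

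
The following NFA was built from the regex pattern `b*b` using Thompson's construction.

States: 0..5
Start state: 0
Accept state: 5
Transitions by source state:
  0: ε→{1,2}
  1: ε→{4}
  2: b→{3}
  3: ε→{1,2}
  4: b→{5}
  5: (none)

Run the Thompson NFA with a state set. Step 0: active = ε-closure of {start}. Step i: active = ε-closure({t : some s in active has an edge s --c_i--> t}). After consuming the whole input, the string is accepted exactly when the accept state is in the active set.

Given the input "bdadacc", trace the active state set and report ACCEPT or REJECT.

initial (ε-close {0}): {0,1,2,4}
'b' @ 1: {1,2,3,4,5}  ✓accept
'd' @ 2: {}  — dead — no transitions
rest 'adacc' ignored (set empty)
end set {} — state 5 not in

Answer: REJECT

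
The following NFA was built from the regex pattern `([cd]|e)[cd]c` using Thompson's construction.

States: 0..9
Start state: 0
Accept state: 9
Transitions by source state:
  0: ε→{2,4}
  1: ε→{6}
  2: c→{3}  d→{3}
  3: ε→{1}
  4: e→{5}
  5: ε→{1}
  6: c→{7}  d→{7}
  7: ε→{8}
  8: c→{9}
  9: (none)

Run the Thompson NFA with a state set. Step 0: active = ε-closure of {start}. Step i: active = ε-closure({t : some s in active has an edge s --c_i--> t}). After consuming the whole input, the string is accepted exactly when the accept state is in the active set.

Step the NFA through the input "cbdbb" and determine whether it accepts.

Answer: REJECT

Steps:
S₀ = ε-closure({0}) = {0,2,4}
'c' @ 1: {1,3,6}
'b' @ 2: {}  — no active states
rest 'dbb' ignored (set empty)
after full input: {}  (accept=9 not in)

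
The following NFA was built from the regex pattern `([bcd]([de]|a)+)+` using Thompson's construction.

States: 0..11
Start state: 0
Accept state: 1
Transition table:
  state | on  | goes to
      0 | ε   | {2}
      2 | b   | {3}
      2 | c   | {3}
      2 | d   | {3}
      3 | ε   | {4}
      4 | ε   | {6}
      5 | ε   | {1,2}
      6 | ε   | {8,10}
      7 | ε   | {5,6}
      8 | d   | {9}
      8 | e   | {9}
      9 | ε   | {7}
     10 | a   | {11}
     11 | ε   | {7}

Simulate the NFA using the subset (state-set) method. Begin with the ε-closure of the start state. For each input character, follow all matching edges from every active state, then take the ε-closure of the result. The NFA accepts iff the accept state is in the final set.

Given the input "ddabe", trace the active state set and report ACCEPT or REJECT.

S₀ = ε-closure({0}) = {0,2}
'd' @ 1: {3,4,6,8,10}
'd' @ 2: {1,2,5,6,7,8,9,10}  ✓accept
'a' @ 3: {1,2,5,6,7,8,10,11}  ✓accept
'b' @ 4: {3,4,6,8,10}
'e' @ 5: {1,2,5,6,7,8,9,10}  ✓accept
end set {1,2,5,6,7,8,9,10} — state 1 in

Answer: ACCEPT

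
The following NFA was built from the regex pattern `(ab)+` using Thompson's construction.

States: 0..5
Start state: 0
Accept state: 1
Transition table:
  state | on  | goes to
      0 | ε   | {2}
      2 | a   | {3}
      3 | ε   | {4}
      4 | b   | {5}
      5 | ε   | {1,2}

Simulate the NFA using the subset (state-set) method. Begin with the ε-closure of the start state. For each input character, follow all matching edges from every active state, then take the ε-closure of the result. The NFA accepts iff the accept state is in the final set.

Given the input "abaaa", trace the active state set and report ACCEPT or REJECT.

initial (ε-close {0}): {0,2}
'a' @ 1: {3,4}
'b' @ 2: {1,2,5}  ✓accept
'a' @ 3: {3,4}
'a' @ 4: {}  — no active states
rest 'a' ignored (set empty)
final: {}; accept 1 not in set

Answer: REJECT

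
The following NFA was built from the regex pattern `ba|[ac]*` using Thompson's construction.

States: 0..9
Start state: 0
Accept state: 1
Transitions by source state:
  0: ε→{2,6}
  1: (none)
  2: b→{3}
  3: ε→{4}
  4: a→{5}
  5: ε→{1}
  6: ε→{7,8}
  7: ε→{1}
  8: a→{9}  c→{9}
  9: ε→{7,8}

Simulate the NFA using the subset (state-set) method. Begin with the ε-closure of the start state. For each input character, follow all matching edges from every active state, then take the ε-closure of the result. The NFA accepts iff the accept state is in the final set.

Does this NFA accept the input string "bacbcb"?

Answer: REJECT

Steps:
start: ε-closure({0}) = {0,1,2,6,7,8}
'b' @ 1: {3,4}
'a' @ 2: {1,5}  [accepting]
'c' @ 3: {}  — no active states
rest 'bcb' ignored (set empty)
end set {} — state 1 not in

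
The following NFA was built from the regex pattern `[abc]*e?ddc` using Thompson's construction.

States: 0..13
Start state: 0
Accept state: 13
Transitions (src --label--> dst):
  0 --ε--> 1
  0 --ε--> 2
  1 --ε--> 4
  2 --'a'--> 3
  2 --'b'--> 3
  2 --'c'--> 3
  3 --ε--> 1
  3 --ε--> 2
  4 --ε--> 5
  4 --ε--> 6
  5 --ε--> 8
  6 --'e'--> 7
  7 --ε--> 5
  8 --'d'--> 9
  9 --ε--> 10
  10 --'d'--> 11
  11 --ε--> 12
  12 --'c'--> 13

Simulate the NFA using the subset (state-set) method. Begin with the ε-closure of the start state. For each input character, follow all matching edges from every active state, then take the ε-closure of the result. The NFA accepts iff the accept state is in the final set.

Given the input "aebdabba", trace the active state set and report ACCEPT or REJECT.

start: ε-closure({0}) = {0,1,2,4,5,6,8}
'a' @ 1: {1,2,3,4,5,6,8}
'e' @ 2: {5,7,8}
'b' @ 3: {}  — state set empty
rest 'dabba' ignored (set empty)
after full input: {}  (accept=13 not in)

Answer: REJECT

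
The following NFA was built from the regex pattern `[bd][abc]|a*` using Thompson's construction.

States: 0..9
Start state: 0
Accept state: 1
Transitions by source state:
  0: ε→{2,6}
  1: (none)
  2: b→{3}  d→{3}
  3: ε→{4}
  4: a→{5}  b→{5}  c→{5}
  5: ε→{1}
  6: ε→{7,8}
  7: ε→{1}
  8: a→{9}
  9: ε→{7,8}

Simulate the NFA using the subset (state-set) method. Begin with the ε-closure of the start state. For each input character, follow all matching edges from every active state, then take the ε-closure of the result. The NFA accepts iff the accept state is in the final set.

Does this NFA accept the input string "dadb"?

Answer: REJECT

Derivation:
start: ε-closure({0}) = {0,1,2,6,7,8}
'd' @ 1: {3,4}
'a' @ 2: {1,5}  [accepting]
'd' @ 3: {}  — state set empty
rest 'b' ignored (set empty)
end set {} — state 1 not in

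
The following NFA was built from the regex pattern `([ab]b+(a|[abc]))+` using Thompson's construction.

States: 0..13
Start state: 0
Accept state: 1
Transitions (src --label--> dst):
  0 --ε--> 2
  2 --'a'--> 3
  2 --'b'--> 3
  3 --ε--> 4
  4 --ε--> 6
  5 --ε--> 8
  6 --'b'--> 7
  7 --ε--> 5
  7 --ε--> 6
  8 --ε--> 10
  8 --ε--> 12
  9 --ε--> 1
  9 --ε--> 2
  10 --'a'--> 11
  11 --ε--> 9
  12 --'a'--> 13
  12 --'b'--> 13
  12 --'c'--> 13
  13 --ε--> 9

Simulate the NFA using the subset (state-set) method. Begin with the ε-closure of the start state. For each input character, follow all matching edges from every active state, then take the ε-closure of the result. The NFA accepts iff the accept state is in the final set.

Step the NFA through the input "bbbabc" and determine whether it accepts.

initial (ε-close {0}): {0,2}
'b' @ 1: {3,4,6}
'b' @ 2: {5,6,7,8,10,12}
'b' @ 3: {1,2,5,6,7,8,9,10,12,13}  ✓accept
'a' @ 4: {1,2,3,4,6,9,11,13}  ✓accept
'b' @ 5: {3,4,5,6,7,8,10,12}
'c' @ 6: {1,2,9,13}  ✓accept
final: {1,2,9,13}; accept 1 in set

Answer: ACCEPT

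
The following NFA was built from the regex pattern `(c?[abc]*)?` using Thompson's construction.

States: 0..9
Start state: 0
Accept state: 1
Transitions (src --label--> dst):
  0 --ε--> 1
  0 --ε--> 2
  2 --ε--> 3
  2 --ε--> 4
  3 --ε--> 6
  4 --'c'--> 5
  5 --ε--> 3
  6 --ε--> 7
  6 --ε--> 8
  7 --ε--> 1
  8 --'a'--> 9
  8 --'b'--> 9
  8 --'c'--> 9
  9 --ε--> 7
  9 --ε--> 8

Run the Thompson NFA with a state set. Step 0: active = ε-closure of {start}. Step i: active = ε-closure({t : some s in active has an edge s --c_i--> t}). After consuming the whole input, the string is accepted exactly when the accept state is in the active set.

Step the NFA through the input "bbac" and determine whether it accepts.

Answer: ACCEPT

Steps:
start: ε-closure({0}) = {0,1,2,3,4,6,7,8}
'b' @ 1: {1,7,8,9}  ✓accept
'b' @ 2: {1,7,8,9}  ✓accept
'a' @ 3: {1,7,8,9}  ✓accept
'c' @ 4: {1,7,8,9}  ✓accept
after full input: {1,7,8,9}  (accept=1 in)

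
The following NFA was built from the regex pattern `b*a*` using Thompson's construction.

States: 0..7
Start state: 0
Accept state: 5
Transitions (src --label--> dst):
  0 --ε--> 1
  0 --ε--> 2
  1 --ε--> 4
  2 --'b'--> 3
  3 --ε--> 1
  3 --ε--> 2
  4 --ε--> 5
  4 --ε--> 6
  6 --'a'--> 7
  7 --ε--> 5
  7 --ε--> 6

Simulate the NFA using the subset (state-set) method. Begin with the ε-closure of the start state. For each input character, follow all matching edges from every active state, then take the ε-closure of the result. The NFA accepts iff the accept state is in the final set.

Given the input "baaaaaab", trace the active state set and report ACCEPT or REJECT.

Answer: REJECT

Derivation:
start: ε-closure({0}) = {0,1,2,4,5,6}
'b' @ 1: {1,2,3,4,5,6}  (accept∈set)
'a' @ 2: {5,6,7}  (accept∈set)
'a' @ 3: {5,6,7}  (accept∈set)
'a' @ 4: {5,6,7}  (accept∈set)
'a' @ 5: {5,6,7}  (accept∈set)
'a' @ 6: {5,6,7}  (accept∈set)
'a' @ 7: {5,6,7}  (accept∈set)
'b' @ 8: {}  — dead — no transitions
final: {}; accept 5 not in set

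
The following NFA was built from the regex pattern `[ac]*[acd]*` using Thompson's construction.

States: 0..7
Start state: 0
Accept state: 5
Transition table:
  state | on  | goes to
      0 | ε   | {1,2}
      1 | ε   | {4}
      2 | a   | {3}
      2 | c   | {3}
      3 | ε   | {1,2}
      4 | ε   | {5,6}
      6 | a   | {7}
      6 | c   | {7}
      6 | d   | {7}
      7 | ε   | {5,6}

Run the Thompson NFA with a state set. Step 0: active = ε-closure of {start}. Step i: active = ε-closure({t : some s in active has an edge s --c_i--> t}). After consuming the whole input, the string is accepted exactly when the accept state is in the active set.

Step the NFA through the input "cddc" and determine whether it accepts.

start: ε-closure({0}) = {0,1,2,4,5,6}
'c' @ 1: {1,2,3,4,5,6,7}  ✓accept
'd' @ 2: {5,6,7}  ✓accept
'd' @ 3: {5,6,7}  ✓accept
'c' @ 4: {5,6,7}  ✓accept
final: {5,6,7}; accept 5 in set

Answer: ACCEPT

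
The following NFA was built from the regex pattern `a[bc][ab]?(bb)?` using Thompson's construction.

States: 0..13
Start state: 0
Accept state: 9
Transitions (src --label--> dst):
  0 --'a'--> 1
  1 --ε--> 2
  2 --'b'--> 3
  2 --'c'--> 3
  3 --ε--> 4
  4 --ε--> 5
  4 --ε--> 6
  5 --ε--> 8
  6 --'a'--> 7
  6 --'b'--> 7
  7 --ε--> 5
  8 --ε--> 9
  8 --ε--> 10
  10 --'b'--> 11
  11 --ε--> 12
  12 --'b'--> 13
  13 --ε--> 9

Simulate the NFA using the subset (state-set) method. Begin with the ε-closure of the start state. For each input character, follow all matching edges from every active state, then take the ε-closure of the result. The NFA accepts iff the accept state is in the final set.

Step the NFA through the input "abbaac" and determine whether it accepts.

S₀ = ε-closure({0}) = {0}
'a' @ 1: {1,2}
'b' @ 2: {3,4,5,6,8,9,10}  (accept∈set)
'b' @ 3: {5,7,8,9,10,11,12}  (accept∈set)
'a' @ 4: {}  — state set empty
rest 'ac' ignored (set empty)
after full input: {}  (accept=9 not in)

Answer: REJECT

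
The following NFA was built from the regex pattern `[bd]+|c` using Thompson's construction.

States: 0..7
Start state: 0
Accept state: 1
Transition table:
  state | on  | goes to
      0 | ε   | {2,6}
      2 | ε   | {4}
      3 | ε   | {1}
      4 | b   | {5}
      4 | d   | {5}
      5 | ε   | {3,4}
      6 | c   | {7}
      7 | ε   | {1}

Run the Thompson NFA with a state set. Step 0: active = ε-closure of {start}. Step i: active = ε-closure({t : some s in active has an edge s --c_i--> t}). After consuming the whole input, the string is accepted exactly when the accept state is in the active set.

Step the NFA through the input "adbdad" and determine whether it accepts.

Answer: REJECT

Derivation:
initial (ε-close {0}): {0,2,4,6}
'a' @ 1: {}  — dead — no transitions
rest 'dbdad' ignored (set empty)
final: {}; accept 1 not in set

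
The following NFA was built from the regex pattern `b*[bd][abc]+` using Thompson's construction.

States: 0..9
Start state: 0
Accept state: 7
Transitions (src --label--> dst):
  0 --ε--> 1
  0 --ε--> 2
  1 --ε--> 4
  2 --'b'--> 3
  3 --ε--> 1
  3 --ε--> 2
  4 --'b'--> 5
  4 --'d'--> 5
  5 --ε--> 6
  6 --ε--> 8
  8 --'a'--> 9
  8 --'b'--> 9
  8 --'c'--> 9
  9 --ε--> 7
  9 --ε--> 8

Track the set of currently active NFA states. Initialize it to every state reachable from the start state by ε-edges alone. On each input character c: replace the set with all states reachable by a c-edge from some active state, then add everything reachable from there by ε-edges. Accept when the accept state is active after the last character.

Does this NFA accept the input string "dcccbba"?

initial (ε-close {0}): {0,1,2,4}
'd' @ 1: {5,6,8}
'c' @ 2: {7,8,9}  [accepting]
'c' @ 3: {7,8,9}  [accepting]
'c' @ 4: {7,8,9}  [accepting]
'b' @ 5: {7,8,9}  [accepting]
'b' @ 6: {7,8,9}  [accepting]
'a' @ 7: {7,8,9}  [accepting]
after full input: {7,8,9}  (accept=7 in)

Answer: ACCEPT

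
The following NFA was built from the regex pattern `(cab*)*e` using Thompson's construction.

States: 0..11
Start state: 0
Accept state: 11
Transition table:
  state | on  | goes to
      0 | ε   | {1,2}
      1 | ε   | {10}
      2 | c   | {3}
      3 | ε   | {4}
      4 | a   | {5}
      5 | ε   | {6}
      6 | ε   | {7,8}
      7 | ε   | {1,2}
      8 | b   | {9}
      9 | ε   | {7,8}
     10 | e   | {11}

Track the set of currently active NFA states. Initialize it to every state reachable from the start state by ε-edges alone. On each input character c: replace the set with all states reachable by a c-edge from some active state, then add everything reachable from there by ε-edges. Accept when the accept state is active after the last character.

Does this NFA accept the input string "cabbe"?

Answer: ACCEPT

Steps:
start: ε-closure({0}) = {0,1,2,10}
'c' @ 1: {3,4}
'a' @ 2: {1,2,5,6,7,8,10}
'b' @ 3: {1,2,7,8,9,10}
'b' @ 4: {1,2,7,8,9,10}
'e' @ 5: {11}  (accept∈set)
after full input: {11}  (accept=11 in)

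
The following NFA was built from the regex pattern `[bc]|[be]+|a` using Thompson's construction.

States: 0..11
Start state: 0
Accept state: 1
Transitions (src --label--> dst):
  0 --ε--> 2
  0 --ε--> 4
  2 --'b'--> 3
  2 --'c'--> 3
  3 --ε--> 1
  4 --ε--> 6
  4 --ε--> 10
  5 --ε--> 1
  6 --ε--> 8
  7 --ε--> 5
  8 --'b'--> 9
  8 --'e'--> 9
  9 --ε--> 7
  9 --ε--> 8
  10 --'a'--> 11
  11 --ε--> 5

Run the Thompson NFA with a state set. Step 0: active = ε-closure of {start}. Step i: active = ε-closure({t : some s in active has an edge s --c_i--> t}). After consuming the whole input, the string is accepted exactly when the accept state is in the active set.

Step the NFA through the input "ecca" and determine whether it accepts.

Answer: REJECT

Derivation:
S₀ = ε-closure({0}) = {0,2,4,6,8,10}
'e' @ 1: {1,5,7,8,9}  (accept∈set)
'c' @ 2: {}  — dead — no transitions
rest 'ca' ignored (set empty)
after full input: {}  (accept=1 not in)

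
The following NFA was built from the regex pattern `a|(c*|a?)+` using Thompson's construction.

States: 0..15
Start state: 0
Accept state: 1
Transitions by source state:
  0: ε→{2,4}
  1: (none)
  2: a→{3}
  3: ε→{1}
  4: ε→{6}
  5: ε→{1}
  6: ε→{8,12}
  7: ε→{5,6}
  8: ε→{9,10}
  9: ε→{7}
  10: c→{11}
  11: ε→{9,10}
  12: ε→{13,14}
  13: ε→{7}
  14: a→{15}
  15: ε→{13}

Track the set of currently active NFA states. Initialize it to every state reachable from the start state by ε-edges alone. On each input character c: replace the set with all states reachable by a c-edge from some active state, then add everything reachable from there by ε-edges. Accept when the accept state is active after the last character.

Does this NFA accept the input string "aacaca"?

S₀ = ε-closure({0}) = {0,1,2,4,5,6,7,8,9,10,12,13,14}
'a' @ 1: {1,3,5,6,7,8,9,10,12,13,14,15}  ✓accept
'a' @ 2: {1,5,6,7,8,9,10,12,13,14,15}  ✓accept
'c' @ 3: {1,5,6,7,8,9,10,11,12,13,14}  ✓accept
'a' @ 4: {1,5,6,7,8,9,10,12,13,14,15}  ✓accept
'c' @ 5: {1,5,6,7,8,9,10,11,12,13,14}  ✓accept
'a' @ 6: {1,5,6,7,8,9,10,12,13,14,15}  ✓accept
after full input: {1,5,6,7,8,9,10,12,13,14,15}  (accept=1 in)

Answer: ACCEPT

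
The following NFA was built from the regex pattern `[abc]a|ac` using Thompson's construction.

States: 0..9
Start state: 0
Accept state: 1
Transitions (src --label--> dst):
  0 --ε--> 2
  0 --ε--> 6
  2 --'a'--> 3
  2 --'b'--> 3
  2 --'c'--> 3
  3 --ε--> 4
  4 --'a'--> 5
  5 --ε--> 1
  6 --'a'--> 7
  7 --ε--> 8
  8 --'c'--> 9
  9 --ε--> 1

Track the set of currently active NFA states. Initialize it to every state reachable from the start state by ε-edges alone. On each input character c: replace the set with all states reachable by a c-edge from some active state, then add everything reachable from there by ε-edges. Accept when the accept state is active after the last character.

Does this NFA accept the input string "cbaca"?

start: ε-closure({0}) = {0,2,6}
'c' @ 1: {3,4}
'b' @ 2: {}  — dead — no transitions
rest 'aca' ignored (set empty)
after full input: {}  (accept=1 not in)

Answer: REJECT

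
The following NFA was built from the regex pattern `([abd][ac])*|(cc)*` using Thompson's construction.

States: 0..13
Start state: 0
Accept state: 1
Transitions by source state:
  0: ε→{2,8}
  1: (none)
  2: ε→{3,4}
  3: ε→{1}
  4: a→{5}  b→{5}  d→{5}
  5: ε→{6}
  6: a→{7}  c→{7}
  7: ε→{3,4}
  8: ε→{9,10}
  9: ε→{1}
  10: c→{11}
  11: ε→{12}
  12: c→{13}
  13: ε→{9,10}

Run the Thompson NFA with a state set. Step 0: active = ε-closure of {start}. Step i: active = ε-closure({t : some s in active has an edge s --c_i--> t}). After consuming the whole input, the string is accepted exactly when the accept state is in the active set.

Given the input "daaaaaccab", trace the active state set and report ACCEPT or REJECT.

Answer: REJECT

Trace:
S₀ = ε-closure({0}) = {0,1,2,3,4,8,9,10}
'd' @ 1: {5,6}
'a' @ 2: {1,3,4,7}  ✓accept
'a' @ 3: {5,6}
'a' @ 4: {1,3,4,7}  ✓accept
'a' @ 5: {5,6}
'a' @ 6: {1,3,4,7}  ✓accept
'c' @ 7: {}  — dead — no transitions
rest 'cab' ignored (set empty)
end set {} — state 1 not in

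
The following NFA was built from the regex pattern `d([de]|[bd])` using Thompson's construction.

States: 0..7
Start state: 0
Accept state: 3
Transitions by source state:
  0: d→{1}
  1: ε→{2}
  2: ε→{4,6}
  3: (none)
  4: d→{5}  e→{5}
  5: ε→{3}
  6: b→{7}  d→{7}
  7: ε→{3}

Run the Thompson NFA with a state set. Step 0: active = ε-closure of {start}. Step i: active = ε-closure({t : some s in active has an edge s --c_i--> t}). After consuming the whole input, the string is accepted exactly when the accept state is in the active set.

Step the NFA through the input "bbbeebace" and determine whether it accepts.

Answer: REJECT

Trace:
start: ε-closure({0}) = {0}
'b' @ 1: {}  — state set empty
rest 'bbeebace' ignored (set empty)
final: {}; accept 3 not in set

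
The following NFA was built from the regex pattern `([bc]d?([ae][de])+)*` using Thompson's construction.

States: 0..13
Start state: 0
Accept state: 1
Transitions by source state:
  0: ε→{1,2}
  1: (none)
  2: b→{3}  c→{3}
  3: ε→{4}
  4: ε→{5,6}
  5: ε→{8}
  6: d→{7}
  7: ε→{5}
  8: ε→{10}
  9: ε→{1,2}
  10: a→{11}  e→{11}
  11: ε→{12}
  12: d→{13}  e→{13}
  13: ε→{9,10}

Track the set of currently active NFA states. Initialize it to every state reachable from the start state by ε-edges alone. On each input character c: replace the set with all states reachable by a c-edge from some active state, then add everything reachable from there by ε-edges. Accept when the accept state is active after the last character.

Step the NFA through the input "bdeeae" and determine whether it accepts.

initial (ε-close {0}): {0,1,2}
'b' @ 1: {3,4,5,6,8,10}
'd' @ 2: {5,7,8,10}
'e' @ 3: {11,12}
'e' @ 4: {1,2,9,10,13}  [accepting]
'a' @ 5: {11,12}
'e' @ 6: {1,2,9,10,13}  [accepting]
final: {1,2,9,10,13}; accept 1 in set

Answer: ACCEPT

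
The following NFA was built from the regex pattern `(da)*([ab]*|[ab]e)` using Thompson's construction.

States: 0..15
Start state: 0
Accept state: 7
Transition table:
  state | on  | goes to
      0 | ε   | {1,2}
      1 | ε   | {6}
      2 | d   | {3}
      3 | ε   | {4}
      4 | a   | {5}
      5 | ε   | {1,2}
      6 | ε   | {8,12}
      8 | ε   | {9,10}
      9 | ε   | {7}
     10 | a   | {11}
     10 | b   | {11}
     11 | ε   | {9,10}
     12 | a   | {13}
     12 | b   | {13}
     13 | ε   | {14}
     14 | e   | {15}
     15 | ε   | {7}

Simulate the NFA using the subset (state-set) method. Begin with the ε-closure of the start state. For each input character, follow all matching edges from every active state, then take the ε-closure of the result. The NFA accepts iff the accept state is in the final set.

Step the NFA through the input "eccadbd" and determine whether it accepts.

Answer: REJECT

Steps:
S₀ = ε-closure({0}) = {0,1,2,6,7,8,9,10,12}
'e' @ 1: {}  — state set empty
rest 'ccadbd' ignored (set empty)
final: {}; accept 7 not in set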